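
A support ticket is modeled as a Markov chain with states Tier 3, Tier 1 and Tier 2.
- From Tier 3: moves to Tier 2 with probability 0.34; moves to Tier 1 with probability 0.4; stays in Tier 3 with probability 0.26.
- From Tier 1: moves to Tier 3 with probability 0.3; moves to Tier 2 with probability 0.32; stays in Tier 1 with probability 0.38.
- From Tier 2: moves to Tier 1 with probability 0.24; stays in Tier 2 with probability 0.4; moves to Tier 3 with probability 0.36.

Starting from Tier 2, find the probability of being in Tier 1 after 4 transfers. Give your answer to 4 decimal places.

0.3365

Propagate the distribution vector 4 transfers from Tier 2.
After 0 transfers: (0.0000, 0.0000, 1.0000)
After 1 transfer: (0.3600, 0.2400, 0.4000)
After 2 transfers: (0.3096, 0.3312, 0.3592)
After 3 transfers: (0.3092, 0.3359, 0.3549)
After 4 transfers: (0.3089, 0.3365, 0.3546)
P(in Tier 1 after 4 transfers) = 0.3365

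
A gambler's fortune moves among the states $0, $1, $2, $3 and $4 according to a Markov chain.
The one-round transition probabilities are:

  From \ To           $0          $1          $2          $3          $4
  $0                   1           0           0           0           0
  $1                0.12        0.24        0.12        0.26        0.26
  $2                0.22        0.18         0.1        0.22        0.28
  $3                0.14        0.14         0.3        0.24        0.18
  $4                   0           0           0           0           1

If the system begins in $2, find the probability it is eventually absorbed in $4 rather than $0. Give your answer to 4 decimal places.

0.5801

Let h(s) be the probability of absorption at $4 starting from transient state s. Then h($4) = 1 and h($0) = 0. By first-step analysis:
h($1) = 0.12·0 + 0.24·h($1) + 0.12·h($2) + 0.26·h($3) + 0.26·1
h($2) = 0.22·0 + 0.18·h($1) + 0.1·h($2) + 0.22·h($3) + 0.28·1
h($3) = 0.14·0 + 0.14·h($1) + 0.3·h($2) + 0.24·h($3) + 0.18·1
Solving: h($1) = 0.6329, h($2) = 0.5801, h($3) = 0.5824.
Starting from $2, the probability is 0.5801.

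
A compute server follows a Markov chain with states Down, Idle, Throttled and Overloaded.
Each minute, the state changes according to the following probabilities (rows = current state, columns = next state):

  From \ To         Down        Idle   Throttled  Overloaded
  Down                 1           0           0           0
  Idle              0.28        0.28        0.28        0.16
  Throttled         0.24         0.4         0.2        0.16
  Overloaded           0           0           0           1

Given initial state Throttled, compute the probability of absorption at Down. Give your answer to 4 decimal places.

0.6138

Let h(s) be the probability of absorption at Down starting from transient state s. Then h(Down) = 1 and h(Overloaded) = 0. By first-step analysis:
h(Idle) = 0.28·1 + 0.28·h(Idle) + 0.28·h(Throttled) + 0.16·0
h(Throttled) = 0.24·1 + 0.4·h(Idle) + 0.2·h(Throttled) + 0.16·0
Solving: h(Idle) = 0.6276, h(Throttled) = 0.6138.
Starting from Throttled, the probability is 0.6138.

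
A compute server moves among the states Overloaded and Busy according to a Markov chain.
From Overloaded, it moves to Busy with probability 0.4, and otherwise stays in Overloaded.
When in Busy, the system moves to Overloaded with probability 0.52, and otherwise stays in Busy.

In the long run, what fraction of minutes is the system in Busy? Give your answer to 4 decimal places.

0.4348

Let the stationary distribution be π with π = πP and π_1 + π_2 = 1.
π_1 = 0.6·π_1 + 0.52·π_2
Solving with the normalization constraint gives π = (0.5652, 0.4348).
So the stationary probability of Busy is 0.4348.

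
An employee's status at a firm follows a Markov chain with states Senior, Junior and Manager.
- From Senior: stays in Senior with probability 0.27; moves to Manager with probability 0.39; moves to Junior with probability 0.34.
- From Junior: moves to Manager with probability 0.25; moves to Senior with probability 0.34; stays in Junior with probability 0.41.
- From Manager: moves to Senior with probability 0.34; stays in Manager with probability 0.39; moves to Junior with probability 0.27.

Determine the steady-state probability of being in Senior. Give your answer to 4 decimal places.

Let the stationary distribution be π with π = πP and π_1 + π_2 + π_3 = 1.
π_1 = 0.27·π_1 + 0.34·π_2 + 0.34·π_3
π_2 = 0.34·π_1 + 0.41·π_2 + 0.27·π_3
Solving with the normalization constraint gives π = (0.3178, 0.3398, 0.3424).
So the stationary probability of Senior is 0.3178.

0.3178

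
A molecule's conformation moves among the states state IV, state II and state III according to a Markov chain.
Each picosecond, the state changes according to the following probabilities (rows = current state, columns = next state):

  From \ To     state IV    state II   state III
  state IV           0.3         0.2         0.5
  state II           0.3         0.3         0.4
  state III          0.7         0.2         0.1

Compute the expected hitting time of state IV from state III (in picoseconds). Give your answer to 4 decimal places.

Let t(s) be the expected number of picoseconds to first reach state IV from state s, with t(state IV) = 0. Conditioning on the first picosecond:
t(state II) = 1 + 0.3·t(state II) + 0.4·t(state III)
t(state III) = 1 + 0.2·t(state II) + 0.1·t(state III)
Solving: t(state II) = 2.3636, t(state III) = 1.6364.
Expected picoseconds from state III to state IV: 1.6364.

1.6364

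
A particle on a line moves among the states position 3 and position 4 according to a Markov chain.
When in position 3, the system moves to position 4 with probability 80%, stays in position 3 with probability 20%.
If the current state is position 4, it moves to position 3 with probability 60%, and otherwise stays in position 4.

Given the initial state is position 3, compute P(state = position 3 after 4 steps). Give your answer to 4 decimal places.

Propagate the distribution vector 4 steps from position 3.
After 0 steps: (1.0000, 0.0000)
After 1 step: (0.2000, 0.8000)
After 2 steps: (0.5200, 0.4800)
After 3 steps: (0.3920, 0.6080)
After 4 steps: (0.4432, 0.5568)
P(in position 3 after 4 steps) = 0.4432

0.4432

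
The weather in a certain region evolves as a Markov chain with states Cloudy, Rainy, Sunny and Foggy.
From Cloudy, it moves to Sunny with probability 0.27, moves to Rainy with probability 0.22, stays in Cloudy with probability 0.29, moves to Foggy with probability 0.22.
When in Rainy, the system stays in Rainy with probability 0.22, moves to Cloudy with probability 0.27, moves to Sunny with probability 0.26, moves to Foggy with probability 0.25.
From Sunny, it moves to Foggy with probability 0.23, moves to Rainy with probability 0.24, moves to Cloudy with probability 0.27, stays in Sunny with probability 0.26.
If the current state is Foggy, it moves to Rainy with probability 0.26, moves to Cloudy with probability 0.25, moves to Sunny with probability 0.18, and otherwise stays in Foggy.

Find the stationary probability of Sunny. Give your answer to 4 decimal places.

0.2425

Let the stationary distribution be π with π = πP and π_1 + π_2 + π_3 + π_4 = 1.
π_1 = 0.29·π_1 + 0.27·π_2 + 0.27·π_3 + 0.25·π_4
π_2 = 0.22·π_1 + 0.22·π_2 + 0.24·π_3 + 0.26·π_4
π_3 = 0.27·π_1 + 0.26·π_2 + 0.26·π_3 + 0.18·π_4
Solving with the normalization constraint gives π = (0.2704, 0.2349, 0.2425, 0.2522).
So the stationary probability of Sunny is 0.2425.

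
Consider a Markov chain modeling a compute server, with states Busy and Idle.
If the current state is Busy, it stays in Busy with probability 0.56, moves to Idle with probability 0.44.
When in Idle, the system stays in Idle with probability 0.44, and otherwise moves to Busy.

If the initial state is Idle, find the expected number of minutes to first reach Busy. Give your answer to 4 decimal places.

Let t(s) be the expected number of minutes to first reach Busy from state s, with t(Busy) = 0. Conditioning on the first minute:
t(Idle) = 1 + 0.44·t(Idle)
Solving: t(Idle) = 1.7857.
Expected minutes from Idle to Busy: 1.7857.

1.7857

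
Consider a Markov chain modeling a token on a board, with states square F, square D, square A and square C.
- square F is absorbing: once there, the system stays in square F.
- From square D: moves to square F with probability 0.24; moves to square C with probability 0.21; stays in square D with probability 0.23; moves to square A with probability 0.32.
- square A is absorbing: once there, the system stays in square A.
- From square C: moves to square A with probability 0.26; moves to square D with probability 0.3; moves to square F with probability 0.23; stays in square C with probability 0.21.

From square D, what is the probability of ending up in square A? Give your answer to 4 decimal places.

Let h(s) be the probability of absorption at square A starting from transient state s. Then h(square A) = 1 and h(square F) = 0. By first-step analysis:
h(square D) = 0.24·0 + 0.23·h(square D) + 0.32·1 + 0.21·h(square C)
h(square C) = 0.23·0 + 0.3·h(square D) + 0.26·1 + 0.21·h(square C)
Solving: h(square D) = 0.5637, h(square C) = 0.5432.
Starting from square D, the probability is 0.5637.

0.5637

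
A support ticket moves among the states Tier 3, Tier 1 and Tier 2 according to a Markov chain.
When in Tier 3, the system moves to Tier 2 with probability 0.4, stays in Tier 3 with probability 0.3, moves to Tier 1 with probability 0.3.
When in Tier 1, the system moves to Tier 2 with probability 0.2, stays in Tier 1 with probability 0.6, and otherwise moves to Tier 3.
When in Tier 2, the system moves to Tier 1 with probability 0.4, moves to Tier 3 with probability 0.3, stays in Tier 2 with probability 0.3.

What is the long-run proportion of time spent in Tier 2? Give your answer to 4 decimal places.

0.2785

Let the stationary distribution be π with π = πP and π_1 + π_2 + π_3 = 1.
π_1 = 0.3·π_1 + 0.2·π_2 + 0.3·π_3
π_2 = 0.3·π_1 + 0.6·π_2 + 0.4·π_3
Solving with the normalization constraint gives π = (0.2532, 0.4684, 0.2785).
So the stationary probability of Tier 2 is 0.2785.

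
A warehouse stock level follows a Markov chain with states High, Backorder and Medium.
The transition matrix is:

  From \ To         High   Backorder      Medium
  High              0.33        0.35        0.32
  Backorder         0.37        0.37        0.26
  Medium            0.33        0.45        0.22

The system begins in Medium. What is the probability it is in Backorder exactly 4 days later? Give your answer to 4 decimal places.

Propagate the distribution vector 4 days from Medium.
After 0 days: (0.0000, 0.0000, 1.0000)
After 1 day: (0.3300, 0.4500, 0.2200)
After 2 days: (0.3480, 0.3810, 0.2710)
After 3 days: (0.3452, 0.3847, 0.2700)
After 4 days: (0.3454, 0.3847, 0.2699)
P(in Backorder after 4 days) = 0.3847

0.3847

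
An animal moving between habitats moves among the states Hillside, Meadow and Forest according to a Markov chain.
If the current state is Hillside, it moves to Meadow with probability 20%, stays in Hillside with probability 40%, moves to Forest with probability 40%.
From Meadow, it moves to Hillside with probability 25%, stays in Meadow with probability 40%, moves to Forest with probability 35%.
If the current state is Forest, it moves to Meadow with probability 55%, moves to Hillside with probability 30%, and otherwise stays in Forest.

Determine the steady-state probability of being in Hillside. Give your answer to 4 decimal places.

0.3120

Let the stationary distribution be π with π = πP and π_1 + π_2 + π_3 = 1.
π_1 = 0.4·π_1 + 0.25·π_2 + 0.3·π_3
π_2 = 0.2·π_1 + 0.4·π_2 + 0.55·π_3
Solving with the normalization constraint gives π = (0.3120, 0.3833, 0.3047).
So the stationary probability of Hillside is 0.3120.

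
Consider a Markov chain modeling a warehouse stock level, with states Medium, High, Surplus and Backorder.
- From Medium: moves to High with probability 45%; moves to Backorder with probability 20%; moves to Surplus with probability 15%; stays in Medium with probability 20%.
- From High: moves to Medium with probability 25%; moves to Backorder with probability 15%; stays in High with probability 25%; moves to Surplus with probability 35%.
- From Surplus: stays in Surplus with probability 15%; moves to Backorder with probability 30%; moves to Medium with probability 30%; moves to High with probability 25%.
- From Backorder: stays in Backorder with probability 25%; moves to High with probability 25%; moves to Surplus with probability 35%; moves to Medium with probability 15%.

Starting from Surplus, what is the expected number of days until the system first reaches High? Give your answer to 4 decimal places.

Let t(s) be the expected number of days to first reach High from state s, with t(High) = 0. Conditioning on the first day:
t(Medium) = 1 + 0.2·t(Medium) + 0.15·t(Surplus) + 0.2·t(Backorder)
t(Surplus) = 1 + 0.3·t(Medium) + 0.15·t(Surplus) + 0.3·t(Backorder)
t(Backorder) = 1 + 0.15·t(Medium) + 0.35·t(Surplus) + 0.25·t(Backorder)
Solving: t(Medium) = 2.7434, t(Surplus) = 3.3628, t(Backorder) = 3.4513.
Expected days from Surplus to High: 3.3628.

3.3628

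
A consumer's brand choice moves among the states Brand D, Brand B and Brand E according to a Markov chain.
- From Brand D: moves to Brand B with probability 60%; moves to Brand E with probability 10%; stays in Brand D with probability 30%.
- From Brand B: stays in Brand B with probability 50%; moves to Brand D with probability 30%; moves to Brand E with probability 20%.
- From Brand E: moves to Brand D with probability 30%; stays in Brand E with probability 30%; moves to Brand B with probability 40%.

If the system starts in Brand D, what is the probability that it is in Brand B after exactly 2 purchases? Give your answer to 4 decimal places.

0.5200

Sum over the intermediate state after 1 purchase:
P = P(Brand D→Brand D)·P(Brand D→Brand B) + P(Brand D→Brand B)·P(Brand B→Brand B) + P(Brand D→Brand E)·P(Brand E→Brand B)
  = 0.3×0.6 + 0.6×0.5 + 0.1×0.4
  = 0.1800 + 0.3000 + 0.0400 = 0.5200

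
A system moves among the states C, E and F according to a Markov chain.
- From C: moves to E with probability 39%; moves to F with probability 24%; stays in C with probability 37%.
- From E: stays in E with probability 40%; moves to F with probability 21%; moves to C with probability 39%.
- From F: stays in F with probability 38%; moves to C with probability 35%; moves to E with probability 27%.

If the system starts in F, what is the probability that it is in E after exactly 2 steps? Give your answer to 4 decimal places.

Sum over the intermediate state after 1 step:
P = P(F→C)·P(C→E) + P(F→E)·P(E→E) + P(F→F)·P(F→E)
  = 0.35×0.39 + 0.27×0.4 + 0.38×0.27
  = 0.1365 + 0.1080 + 0.1026 = 0.3471

0.3471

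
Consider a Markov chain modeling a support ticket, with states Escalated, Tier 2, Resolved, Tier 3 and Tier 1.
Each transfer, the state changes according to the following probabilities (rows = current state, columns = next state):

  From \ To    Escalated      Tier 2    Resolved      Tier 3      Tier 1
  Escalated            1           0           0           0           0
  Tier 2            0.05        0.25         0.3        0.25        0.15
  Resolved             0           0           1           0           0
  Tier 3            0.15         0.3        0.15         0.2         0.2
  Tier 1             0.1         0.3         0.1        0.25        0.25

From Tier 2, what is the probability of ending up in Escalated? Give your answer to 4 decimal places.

Let h(s) be the probability of absorption at Escalated starting from transient state s. Then h(Escalated) = 1 and h(Resolved) = 0. By first-step analysis:
h(Tier 2) = 0.05·1 + 0.25·h(Tier 2) + 0.3·0 + 0.25·h(Tier 3) + 0.15·h(Tier 1)
h(Tier 3) = 0.15·1 + 0.3·h(Tier 2) + 0.15·0 + 0.2·h(Tier 3) + 0.2·h(Tier 1)
h(Tier 1) = 0.1·1 + 0.3·h(Tier 2) + 0.1·0 + 0.25·h(Tier 3) + 0.25·h(Tier 1)
Solving: h(Tier 2) = 0.2662, h(Tier 3) = 0.3788, h(Tier 1) = 0.3661.
Starting from Tier 2, the probability is 0.2662.

0.2662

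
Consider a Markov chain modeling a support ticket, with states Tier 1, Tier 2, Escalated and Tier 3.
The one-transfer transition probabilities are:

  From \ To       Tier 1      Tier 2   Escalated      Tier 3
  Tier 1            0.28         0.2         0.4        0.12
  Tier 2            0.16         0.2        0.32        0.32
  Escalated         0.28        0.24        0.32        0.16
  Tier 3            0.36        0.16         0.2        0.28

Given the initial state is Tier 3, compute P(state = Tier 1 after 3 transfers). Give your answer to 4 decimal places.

Propagate the distribution vector 3 transfers from Tier 3.
After 0 transfers: (0.0000, 0.0000, 0.0000, 1.0000)
After 1 transfer: (0.3600, 0.1600, 0.2000, 0.2800)
After 2 transfers: (0.2832, 0.1968, 0.3152, 0.2048)
After 3 transfers: (0.2728, 0.2044, 0.3181, 0.2047)
P(in Tier 1 after 3 transfers) = 0.2728

0.2728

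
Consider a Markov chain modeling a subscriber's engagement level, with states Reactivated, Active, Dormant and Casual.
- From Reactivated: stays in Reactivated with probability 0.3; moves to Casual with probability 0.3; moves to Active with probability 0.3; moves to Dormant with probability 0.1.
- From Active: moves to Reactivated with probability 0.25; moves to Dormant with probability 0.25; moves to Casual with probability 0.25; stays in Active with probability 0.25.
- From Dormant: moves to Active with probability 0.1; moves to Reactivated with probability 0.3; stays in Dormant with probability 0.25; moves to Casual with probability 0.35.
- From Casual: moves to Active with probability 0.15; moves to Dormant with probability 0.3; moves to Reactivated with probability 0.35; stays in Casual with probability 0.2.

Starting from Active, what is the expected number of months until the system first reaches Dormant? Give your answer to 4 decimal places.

4.5632

Let t(s) be the expected number of months to first reach Dormant from state s, with t(Dormant) = 0. Conditioning on the first month:
t(Reactivated) = 1 + 0.3·t(Reactivated) + 0.3·t(Active) + 0.3·t(Casual)
t(Active) = 1 + 0.25·t(Reactivated) + 0.25·t(Active) + 0.25·t(Casual)
t(Casual) = 1 + 0.35·t(Reactivated) + 0.15·t(Active) + 0.2·t(Casual)
Solving: t(Reactivated) = 5.2759, t(Active) = 4.5632, t(Casual) = 4.4138.
Expected months from Active to Dormant: 4.5632.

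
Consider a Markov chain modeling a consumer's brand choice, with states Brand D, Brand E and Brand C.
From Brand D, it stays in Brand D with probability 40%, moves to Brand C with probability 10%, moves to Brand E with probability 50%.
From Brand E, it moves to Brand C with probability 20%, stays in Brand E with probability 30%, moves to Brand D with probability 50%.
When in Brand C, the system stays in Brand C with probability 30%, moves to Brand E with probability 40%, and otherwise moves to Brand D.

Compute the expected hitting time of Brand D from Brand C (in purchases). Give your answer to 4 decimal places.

Let t(s) be the expected number of purchases to first reach Brand D from state s, with t(Brand D) = 0. Conditioning on the first purchase:
t(Brand E) = 1 + 0.3·t(Brand E) + 0.2·t(Brand C)
t(Brand C) = 1 + 0.4·t(Brand E) + 0.3·t(Brand C)
Solving: t(Brand E) = 2.1951, t(Brand C) = 2.6829.
Expected purchases from Brand C to Brand D: 2.6829.

2.6829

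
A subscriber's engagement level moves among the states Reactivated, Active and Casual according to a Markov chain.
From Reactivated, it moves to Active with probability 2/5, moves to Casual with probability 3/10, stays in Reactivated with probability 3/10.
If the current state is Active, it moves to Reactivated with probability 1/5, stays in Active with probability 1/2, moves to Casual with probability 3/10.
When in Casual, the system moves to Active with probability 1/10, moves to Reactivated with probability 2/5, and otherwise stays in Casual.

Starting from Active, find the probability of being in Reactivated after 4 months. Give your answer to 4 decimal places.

Propagate the distribution vector 4 months from Active.
After 0 months: (0.0000, 1.0000, 0.0000)
After 1 month: (0.2000, 0.5000, 0.3000)
After 2 months: (0.2800, 0.3600, 0.3600)
After 3 months: (0.3000, 0.3280, 0.3720)
After 4 months: (0.3044, 0.3212, 0.3744)
P(in Reactivated after 4 months) = 0.3044

0.3044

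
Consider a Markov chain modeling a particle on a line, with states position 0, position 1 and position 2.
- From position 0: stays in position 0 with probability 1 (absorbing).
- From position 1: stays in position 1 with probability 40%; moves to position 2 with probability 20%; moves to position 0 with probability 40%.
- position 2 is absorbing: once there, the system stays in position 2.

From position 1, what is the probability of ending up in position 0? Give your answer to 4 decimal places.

Let h(s) be the probability of absorption at position 0 starting from transient state s. Then h(position 0) = 1 and h(position 2) = 0. By first-step analysis:
h(position 1) = 0.4·1 + 0.4·h(position 1) + 0.2·0
Solving: h(position 1) = 0.6667.
Starting from position 1, the probability is 0.6667.

0.6667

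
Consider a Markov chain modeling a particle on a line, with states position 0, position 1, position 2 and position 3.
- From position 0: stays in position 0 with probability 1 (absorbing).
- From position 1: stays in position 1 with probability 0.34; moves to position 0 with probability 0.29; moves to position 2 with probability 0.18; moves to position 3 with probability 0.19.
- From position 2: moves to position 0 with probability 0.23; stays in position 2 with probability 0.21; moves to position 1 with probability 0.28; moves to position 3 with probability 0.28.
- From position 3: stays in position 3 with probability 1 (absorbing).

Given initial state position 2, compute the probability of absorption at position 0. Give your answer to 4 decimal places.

Let h(s) be the probability of absorption at position 0 starting from transient state s. Then h(position 0) = 1 and h(position 3) = 0. By first-step analysis:
h(position 1) = 0.29·1 + 0.34·h(position 1) + 0.18·h(position 2) + 0.19·0
h(position 2) = 0.23·1 + 0.28·h(position 1) + 0.21·h(position 2) + 0.28·0
Solving: h(position 1) = 0.5743, h(position 2) = 0.4947.
Starting from position 2, the probability is 0.4947.

0.4947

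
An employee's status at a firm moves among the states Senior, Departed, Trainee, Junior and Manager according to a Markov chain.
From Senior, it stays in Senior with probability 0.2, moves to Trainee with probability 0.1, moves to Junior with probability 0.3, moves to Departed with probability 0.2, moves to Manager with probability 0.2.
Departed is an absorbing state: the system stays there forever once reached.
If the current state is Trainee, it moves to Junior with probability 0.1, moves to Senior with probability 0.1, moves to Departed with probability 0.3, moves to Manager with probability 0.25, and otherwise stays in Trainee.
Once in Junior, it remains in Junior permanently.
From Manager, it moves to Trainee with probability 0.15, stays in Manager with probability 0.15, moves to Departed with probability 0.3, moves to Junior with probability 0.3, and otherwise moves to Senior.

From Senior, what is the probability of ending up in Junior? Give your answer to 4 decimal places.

0.5410

Let h(s) be the probability of absorption at Junior starting from transient state s. Then h(Junior) = 1 and h(Departed) = 0. By first-step analysis:
h(Senior) = 0.2·h(Senior) + 0.2·0 + 0.1·h(Trainee) + 0.3·1 + 0.2·h(Manager)
h(Trainee) = 0.1·h(Senior) + 0.3·0 + 0.25·h(Trainee) + 0.1·1 + 0.25·h(Manager)
h(Manager) = 0.1·h(Senior) + 0.3·0 + 0.15·h(Trainee) + 0.3·1 + 0.15·h(Manager)
Solving: h(Senior) = 0.5410, h(Trainee) = 0.3659, h(Manager) = 0.4812.
Starting from Senior, the probability is 0.5410.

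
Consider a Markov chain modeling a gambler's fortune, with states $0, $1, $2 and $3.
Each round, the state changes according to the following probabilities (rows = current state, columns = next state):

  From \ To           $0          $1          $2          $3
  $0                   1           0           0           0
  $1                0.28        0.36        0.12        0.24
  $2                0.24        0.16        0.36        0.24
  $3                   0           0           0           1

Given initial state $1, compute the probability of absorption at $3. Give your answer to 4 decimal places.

0.4672

Let h(s) be the probability of absorption at $3 starting from transient state s. Then h($3) = 1 and h($0) = 0. By first-step analysis:
h($1) = 0.28·0 + 0.36·h($1) + 0.12·h($2) + 0.24·1
h($2) = 0.24·0 + 0.16·h($1) + 0.36·h($2) + 0.24·1
Solving: h($1) = 0.4672, h($2) = 0.4918.
Starting from $1, the probability is 0.4672.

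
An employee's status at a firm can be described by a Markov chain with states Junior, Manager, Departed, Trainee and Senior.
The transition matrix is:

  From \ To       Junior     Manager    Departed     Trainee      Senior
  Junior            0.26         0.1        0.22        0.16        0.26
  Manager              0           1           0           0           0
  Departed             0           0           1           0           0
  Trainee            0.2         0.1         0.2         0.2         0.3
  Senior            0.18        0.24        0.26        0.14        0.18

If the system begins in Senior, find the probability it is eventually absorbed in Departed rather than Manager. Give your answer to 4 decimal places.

Let h(s) be the probability of absorption at Departed starting from transient state s. Then h(Departed) = 1 and h(Manager) = 0. By first-step analysis:
h(Junior) = 0.26·h(Junior) + 0.1·0 + 0.22·1 + 0.16·h(Trainee) + 0.26·h(Senior)
h(Trainee) = 0.2·h(Junior) + 0.1·0 + 0.2·1 + 0.2·h(Trainee) + 0.3·h(Senior)
h(Senior) = 0.18·h(Junior) + 0.24·0 + 0.26·1 + 0.14·h(Trainee) + 0.18·h(Senior)
Solving: h(Junior) = 0.6275, h(Trainee) = 0.6169, h(Senior) = 0.5601.
Starting from Senior, the probability is 0.5601.

0.5601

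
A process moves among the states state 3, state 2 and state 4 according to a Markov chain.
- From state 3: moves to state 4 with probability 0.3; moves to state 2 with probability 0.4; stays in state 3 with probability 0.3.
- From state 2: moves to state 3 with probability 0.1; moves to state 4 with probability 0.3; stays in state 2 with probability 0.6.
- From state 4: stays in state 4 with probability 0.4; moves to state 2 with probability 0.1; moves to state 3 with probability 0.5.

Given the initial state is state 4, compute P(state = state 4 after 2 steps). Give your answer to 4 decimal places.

0.3400

Sum over the intermediate state after 1 step:
P = P(state 4→state 3)·P(state 3→state 4) + P(state 4→state 2)·P(state 2→state 4) + P(state 4→state 4)·P(state 4→state 4)
  = 0.5×0.3 + 0.1×0.3 + 0.4×0.4
  = 0.1500 + 0.0300 + 0.1600 = 0.3400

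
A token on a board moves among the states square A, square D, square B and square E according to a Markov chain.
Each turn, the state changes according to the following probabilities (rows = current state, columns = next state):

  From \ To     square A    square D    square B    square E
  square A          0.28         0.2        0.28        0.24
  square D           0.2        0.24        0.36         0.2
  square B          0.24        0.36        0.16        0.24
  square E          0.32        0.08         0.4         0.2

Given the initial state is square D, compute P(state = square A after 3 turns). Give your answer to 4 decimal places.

0.2582

Propagate the distribution vector 3 turns from square D.
After 0 turns: (0.0000, 1.0000, 0.0000, 0.0000)
After 1 turn: (0.2000, 0.2400, 0.3600, 0.2000)
After 2 turns: (0.2544, 0.2432, 0.2800, 0.2224)
After 3 turns: (0.2582, 0.2278, 0.2925, 0.2214)
P(in square A after 3 turns) = 0.2582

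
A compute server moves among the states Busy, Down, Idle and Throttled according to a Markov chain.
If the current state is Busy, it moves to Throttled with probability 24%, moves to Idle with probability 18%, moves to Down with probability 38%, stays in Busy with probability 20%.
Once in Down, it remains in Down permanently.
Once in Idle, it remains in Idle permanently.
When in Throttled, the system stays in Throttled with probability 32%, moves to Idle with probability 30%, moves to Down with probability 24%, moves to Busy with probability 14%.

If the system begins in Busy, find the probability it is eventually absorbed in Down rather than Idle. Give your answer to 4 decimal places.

Let h(s) be the probability of absorption at Down starting from transient state s. Then h(Down) = 1 and h(Idle) = 0. By first-step analysis:
h(Busy) = 0.2·h(Busy) + 0.38·1 + 0.18·0 + 0.24·h(Throttled)
h(Throttled) = 0.14·h(Busy) + 0.24·1 + 0.3·0 + 0.32·h(Throttled)
Solving: h(Busy) = 0.6191, h(Throttled) = 0.4804.
Starting from Busy, the probability is 0.6191.

0.6191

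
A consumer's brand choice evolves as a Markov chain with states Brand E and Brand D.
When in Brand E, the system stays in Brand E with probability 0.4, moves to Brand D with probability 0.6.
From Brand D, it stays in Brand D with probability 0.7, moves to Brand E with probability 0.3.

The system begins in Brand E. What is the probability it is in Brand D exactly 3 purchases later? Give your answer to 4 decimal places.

0.6660

Propagate the distribution vector 3 purchases from Brand E.
After 0 purchases: (1.0000, 0.0000)
After 1 purchase: (0.4000, 0.6000)
After 2 purchases: (0.3400, 0.6600)
After 3 purchases: (0.3340, 0.6660)
P(in Brand D after 3 purchases) = 0.6660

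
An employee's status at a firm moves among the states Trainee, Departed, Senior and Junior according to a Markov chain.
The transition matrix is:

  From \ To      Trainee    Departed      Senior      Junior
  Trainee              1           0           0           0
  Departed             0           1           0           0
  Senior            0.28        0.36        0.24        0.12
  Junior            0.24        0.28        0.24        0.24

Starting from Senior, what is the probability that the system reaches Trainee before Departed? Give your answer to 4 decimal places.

0.4402

Let h(s) be the probability of absorption at Trainee starting from transient state s. Then h(Trainee) = 1 and h(Departed) = 0. By first-step analysis:
h(Senior) = 0.28·1 + 0.36·0 + 0.24·h(Senior) + 0.12·h(Junior)
h(Junior) = 0.24·1 + 0.28·0 + 0.24·h(Senior) + 0.24·h(Junior)
Solving: h(Senior) = 0.4402, h(Junior) = 0.4548.
Starting from Senior, the probability is 0.4402.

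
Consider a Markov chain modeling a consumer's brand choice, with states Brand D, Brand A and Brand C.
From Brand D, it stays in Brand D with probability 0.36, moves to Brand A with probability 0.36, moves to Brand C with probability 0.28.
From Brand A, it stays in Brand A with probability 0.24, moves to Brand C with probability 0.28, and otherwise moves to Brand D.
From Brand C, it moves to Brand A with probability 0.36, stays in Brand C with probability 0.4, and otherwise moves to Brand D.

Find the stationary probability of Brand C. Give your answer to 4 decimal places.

0.3182

Let the stationary distribution be π with π = πP and π_1 + π_2 + π_3 = 1.
π_1 = 0.36·π_1 + 0.48·π_2 + 0.24·π_3
π_2 = 0.36·π_1 + 0.24·π_2 + 0.36·π_3
Solving with the normalization constraint gives π = (0.3604, 0.3214, 0.3182).
So the stationary probability of Brand C is 0.3182.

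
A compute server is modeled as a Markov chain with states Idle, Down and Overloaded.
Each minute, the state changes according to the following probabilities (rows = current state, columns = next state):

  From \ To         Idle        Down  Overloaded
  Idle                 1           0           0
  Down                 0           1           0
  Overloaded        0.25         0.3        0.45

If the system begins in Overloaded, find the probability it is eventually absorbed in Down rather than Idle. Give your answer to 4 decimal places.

0.5455

Let h(s) be the probability of absorption at Down starting from transient state s. Then h(Down) = 1 and h(Idle) = 0. By first-step analysis:
h(Overloaded) = 0.25·0 + 0.3·1 + 0.45·h(Overloaded)
Solving: h(Overloaded) = 0.5455.
Starting from Overloaded, the probability is 0.5455.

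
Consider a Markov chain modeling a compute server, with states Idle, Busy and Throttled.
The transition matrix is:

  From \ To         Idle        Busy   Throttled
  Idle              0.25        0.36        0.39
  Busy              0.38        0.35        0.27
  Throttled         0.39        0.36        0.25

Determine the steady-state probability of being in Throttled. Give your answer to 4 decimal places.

0.3046

Let the stationary distribution be π with π = πP and π_1 + π_2 + π_3 = 1.
π_1 = 0.25·π_1 + 0.38·π_2 + 0.39·π_3
π_2 = 0.36·π_1 + 0.35·π_2 + 0.36·π_3
Solving with the normalization constraint gives π = (0.3390, 0.3564, 0.3046).
So the stationary probability of Throttled is 0.3046.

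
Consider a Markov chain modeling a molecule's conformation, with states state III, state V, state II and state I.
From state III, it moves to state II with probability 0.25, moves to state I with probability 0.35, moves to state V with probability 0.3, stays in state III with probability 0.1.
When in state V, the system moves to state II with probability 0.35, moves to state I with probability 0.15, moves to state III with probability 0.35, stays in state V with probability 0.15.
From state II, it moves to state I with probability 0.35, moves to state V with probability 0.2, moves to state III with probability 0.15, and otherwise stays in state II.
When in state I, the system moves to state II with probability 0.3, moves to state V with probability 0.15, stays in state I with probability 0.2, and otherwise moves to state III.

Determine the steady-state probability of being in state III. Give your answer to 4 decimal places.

0.2323

Let the stationary distribution be π with π = πP and π_1 + π_2 + π_3 + π_4 = 1.
π_1 = 0.1·π_1 + 0.35·π_2 + 0.15·π_3 + 0.35·π_4
π_2 = 0.3·π_1 + 0.15·π_2 + 0.2·π_3 + 0.15·π_4
π_3 = 0.25·π_1 + 0.35·π_2 + 0.3·π_3 + 0.3·π_4
Solving with the normalization constraint gives π = (0.2323, 0.1998, 0.2984, 0.2696).
So the stationary probability of state III is 0.2323.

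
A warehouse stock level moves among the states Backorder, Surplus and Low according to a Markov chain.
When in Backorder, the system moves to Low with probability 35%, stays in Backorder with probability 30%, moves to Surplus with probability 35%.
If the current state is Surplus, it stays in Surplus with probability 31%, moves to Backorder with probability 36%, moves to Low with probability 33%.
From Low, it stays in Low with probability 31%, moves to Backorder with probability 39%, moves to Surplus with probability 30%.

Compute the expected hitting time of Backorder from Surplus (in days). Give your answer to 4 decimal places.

2.7049

Let t(s) be the expected number of days to first reach Backorder from state s, with t(Backorder) = 0. Conditioning on the first day:
t(Surplus) = 1 + 0.31·t(Surplus) + 0.33·t(Low)
t(Low) = 1 + 0.3·t(Surplus) + 0.31·t(Low)
Solving: t(Surplus) = 2.7049, t(Low) = 2.6253.
Expected days from Surplus to Backorder: 2.7049.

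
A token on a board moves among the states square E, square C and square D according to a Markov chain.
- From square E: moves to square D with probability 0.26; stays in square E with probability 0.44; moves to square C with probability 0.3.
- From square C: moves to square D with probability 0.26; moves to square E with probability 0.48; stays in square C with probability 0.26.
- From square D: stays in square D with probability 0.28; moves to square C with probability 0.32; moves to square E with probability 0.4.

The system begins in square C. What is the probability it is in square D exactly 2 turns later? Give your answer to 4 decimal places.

Sum over the intermediate state after 1 turn:
P = P(square C→square E)·P(square E→square D) + P(square C→square C)·P(square C→square D) + P(square C→square D)·P(square D→square D)
  = 0.48×0.26 + 0.26×0.26 + 0.26×0.28
  = 0.1248 + 0.0676 + 0.0728 = 0.2652

0.2652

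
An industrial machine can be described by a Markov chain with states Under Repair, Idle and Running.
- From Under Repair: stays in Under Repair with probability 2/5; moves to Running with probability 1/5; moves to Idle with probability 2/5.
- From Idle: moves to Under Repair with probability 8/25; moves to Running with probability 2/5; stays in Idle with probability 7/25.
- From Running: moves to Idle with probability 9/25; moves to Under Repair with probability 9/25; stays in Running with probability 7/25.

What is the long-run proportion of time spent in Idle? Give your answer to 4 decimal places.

Let the stationary distribution be π with π = πP and π_1 + π_2 + π_3 = 1.
π_1 = 0.4·π_1 + 0.32·π_2 + 0.36·π_3
π_2 = 0.4·π_1 + 0.28·π_2 + 0.36·π_3
Solving with the normalization constraint gives π = (0.3606, 0.3467, 0.2928).
So the stationary probability of Idle is 0.3467.

0.3467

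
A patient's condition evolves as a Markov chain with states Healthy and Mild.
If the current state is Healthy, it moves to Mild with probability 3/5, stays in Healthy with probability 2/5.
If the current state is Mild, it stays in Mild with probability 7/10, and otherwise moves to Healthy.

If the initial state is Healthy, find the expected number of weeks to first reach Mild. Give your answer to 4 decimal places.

1.6667

Let t(s) be the expected number of weeks to first reach Mild from state s, with t(Mild) = 0. Conditioning on the first week:
t(Healthy) = 1 + 0.4·t(Healthy)
Solving: t(Healthy) = 1.6667.
Expected weeks from Healthy to Mild: 1.6667.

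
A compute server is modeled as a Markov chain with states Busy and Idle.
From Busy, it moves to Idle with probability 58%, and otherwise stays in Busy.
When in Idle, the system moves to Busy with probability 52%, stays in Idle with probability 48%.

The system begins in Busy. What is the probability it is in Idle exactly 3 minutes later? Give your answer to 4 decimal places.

Propagate the distribution vector 3 minutes from Busy.
After 0 minutes: (1.0000, 0.0000)
After 1 minute: (0.4200, 0.5800)
After 2 minutes: (0.4780, 0.5220)
After 3 minutes: (0.4722, 0.5278)
P(in Idle after 3 minutes) = 0.5278

0.5278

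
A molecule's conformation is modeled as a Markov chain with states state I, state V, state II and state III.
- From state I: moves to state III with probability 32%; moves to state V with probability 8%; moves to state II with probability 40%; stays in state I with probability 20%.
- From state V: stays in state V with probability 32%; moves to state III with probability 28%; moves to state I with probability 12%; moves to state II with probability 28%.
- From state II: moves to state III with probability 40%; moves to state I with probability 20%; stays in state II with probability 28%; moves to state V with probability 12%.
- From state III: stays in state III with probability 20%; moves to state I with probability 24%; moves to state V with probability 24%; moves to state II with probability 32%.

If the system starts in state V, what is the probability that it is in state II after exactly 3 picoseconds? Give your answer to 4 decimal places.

0.3141

Propagate the distribution vector 3 picoseconds from state V.
After 0 picoseconds: (0.0000, 1.0000, 0.0000, 0.0000)
After 1 picosecond: (0.1200, 0.3200, 0.2800, 0.2800)
After 2 picoseconds: (0.1856, 0.2128, 0.3056, 0.2960)
After 3 picoseconds: (0.1948, 0.1907, 0.3141, 0.3004)
P(in state II after 3 picoseconds) = 0.3141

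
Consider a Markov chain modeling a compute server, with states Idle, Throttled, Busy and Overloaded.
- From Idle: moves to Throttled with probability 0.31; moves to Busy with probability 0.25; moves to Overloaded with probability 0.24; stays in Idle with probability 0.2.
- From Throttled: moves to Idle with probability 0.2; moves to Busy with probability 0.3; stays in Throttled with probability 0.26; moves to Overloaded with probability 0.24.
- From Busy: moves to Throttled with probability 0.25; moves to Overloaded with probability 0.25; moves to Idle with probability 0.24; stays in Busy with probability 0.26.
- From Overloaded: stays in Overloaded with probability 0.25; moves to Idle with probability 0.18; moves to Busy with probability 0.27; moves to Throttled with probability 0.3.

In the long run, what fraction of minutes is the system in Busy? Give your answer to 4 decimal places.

0.2715

Let the stationary distribution be π with π = πP and π_1 + π_2 + π_3 + π_4 = 1.
π_1 = 0.2·π_1 + 0.2·π_2 + 0.24·π_3 + 0.18·π_4
π_2 = 0.31·π_1 + 0.26·π_2 + 0.25·π_3 + 0.3·π_4
π_3 = 0.25·π_1 + 0.3·π_2 + 0.26·π_3 + 0.27·π_4
Solving with the normalization constraint gives π = (0.2060, 0.2774, 0.2715, 0.2452).
So the stationary probability of Busy is 0.2715.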